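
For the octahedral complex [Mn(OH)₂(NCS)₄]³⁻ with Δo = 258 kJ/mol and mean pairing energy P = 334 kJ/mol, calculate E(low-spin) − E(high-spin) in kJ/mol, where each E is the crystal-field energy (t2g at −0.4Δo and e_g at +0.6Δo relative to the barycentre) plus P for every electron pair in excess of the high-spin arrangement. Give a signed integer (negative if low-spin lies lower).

76

Ligand charges: 2×(-1) from OH⁻ and 4×(-1) from NCS⁻ sum to -6; with overall charge -3, Mn is +3.
Mn is in group 7, so Mn³⁺ is d⁴ (7 − 3 = 4).
In the high-spin limit (t2g^3 e_g^1) the orbital term is -0.6Δo = -155 kJ/mol, with no excess pairing.
Low-spin: t2g^4 e_g^0, orbital CFSE = -1.6Δo = -413 kJ/mol; plus 1 excess pair × P = +334 kJ/mol; total -79 kJ/mol.
Thus E(LS) − E(HS) = 76 kJ/mol.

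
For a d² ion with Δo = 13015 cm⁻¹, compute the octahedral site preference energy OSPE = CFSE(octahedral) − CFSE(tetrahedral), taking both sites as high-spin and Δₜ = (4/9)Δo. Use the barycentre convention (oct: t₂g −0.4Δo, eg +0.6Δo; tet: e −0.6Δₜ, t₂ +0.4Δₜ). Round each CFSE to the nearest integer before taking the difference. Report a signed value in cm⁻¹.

-3471

Octahedral (high-spin): t₂g² eg⁰, CFSE = 2(−0.4) + 0(+0.6) = -0.8Δo = -0.8 × 13015 = -10412 cm⁻¹.
Tetrahedral e² t₂⁰ gives -1.2Δₜ = -1.2 × (4/9) × 13015 = -6941 cm⁻¹.
OSPE = CFSE(oct) − CFSE(tet) = -10412 − (-6941) = -3471 cm⁻¹.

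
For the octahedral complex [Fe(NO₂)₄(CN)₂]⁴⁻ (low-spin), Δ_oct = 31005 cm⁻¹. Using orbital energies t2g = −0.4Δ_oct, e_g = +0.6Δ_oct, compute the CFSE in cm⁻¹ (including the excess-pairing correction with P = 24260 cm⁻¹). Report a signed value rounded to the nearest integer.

-25892

Ligand charges: 4×(-1) from NO₂⁻ and 2×(-1) from CN⁻ sum to -6; with overall charge -4, Fe is +2.
Fe sits in group 8; removing 2 electrons leaves Fe²⁺ with 8 − 2 = 6 d electrons.
Configuration: t2g^6 e_g^0.
The orbital stabilization is -2.4Δ_oct = -2.4 × 31005 = -74412 cm⁻¹.
Pairing penalty: 3 pairs vs 1 in the high-spin reference → 2 extra × P = 48520 cm⁻¹.
Combining: -74412 + 48520 = -25892 cm⁻¹.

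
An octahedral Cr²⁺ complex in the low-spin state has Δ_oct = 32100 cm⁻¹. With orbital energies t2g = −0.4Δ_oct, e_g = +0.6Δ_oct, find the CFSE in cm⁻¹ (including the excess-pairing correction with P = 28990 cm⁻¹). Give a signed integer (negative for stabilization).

-22370

Cr²⁺: group 6, so d-count = 6 − 2 = 4.
Electron filling gives t2g^4 e_g^0.
The orbital stabilization is -1.6Δ_oct = -1.6 × 32100 = -51360 cm⁻¹.
Pairing penalty: 1 pair vs 0 in the high-spin reference → 1 extra × P = 28990 cm⁻¹.
Combining: -51360 + 28990 = -22370 cm⁻¹.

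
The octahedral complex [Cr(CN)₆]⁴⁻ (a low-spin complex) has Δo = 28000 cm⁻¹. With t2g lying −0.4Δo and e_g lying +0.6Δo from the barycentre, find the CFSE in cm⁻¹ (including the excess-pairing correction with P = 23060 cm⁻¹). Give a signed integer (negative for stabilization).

Each CN⁻ contributes -1; 6 × (-1) = -6. With overall charge -4, Cr is in the +2 oxidation state.
Cr sits in group 6; removing 2 electrons leaves Cr²⁺ with 6 − 2 = 4 d electrons.
Electron filling gives t2g^4 e_g^0.
Orbital CFSE = 4(-0.4) + 0(0.6) = -1.6Δo = -1.6 × 28000 = -44800 cm⁻¹.
Pairing penalty: 1 pair vs 0 in the high-spin reference → 1 extra × P = 23060 cm⁻¹.
Combining: -44800 + 23060 = -21740 cm⁻¹.

-21740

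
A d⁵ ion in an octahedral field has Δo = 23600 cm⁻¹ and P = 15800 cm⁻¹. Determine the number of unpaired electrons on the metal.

1

Δo > P, so pairing is preferred: the ground state is low-spin.
Configuration: t₂g⁵ eg⁰.
Unpaired electrons: 1.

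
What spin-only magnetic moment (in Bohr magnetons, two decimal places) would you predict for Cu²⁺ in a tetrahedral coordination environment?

Cu²⁺: group 11, so d-count = 11 − 2 = 9.
With tetrahedral geometry the complex is necessarily high-spin.
Configuration: e⁴ t₂⁵ → 1 unpaired electron.
μ(spin-only) = √[1(1+2)] = √3 ≈ 1.73 Bohr magnetons.

1.73 Bohr magnetons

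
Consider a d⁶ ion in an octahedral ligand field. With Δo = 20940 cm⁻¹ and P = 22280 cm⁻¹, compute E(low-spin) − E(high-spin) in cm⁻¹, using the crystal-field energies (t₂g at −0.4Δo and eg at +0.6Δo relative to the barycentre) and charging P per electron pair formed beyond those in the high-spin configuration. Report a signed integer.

2680

High-spin d⁶ fills as t₂g⁴ eg² with CFSE 4(−0.4) + 2(+0.6) = -0.4Δo = -8376 cm⁻¹.
For low-spin the configuration is t₂g⁶ eg⁰: orbital energy -2.4 × 20940 = -50256 cm⁻¹, and 2 additional pairs relative to high-spin add 44560 cm⁻¹, giving -5696 cm⁻¹.
The difference is -5696 − (-8376) = 2680 cm⁻¹, so high-spin lies lower.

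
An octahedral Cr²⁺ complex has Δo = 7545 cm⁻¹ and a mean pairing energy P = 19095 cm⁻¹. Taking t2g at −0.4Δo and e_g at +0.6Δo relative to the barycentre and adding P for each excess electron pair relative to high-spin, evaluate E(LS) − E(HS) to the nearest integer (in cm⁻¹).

11550

Cr²⁺: group 6, so d-count = 6 − 2 = 4.
High-spin: t2g^3 e_g^1, CFSE = -0.6Δo = -4527 cm⁻¹.
Low-spin: t2g^4 e_g^0, orbital CFSE = -1.6Δo = -12072 cm⁻¹; plus 1 excess pair × P = +19095 cm⁻¹; total 7023 cm⁻¹.
Thus E(LS) − E(HS) = 11550 cm⁻¹.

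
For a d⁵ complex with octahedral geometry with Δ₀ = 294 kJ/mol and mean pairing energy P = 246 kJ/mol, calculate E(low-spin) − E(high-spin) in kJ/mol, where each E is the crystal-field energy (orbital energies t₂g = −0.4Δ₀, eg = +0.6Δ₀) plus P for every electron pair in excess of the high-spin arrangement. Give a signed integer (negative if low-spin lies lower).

-96

High-spin d⁵ fills as t₂g³ eg² with CFSE 3(−0.4) + 2(+0.6) = 0.0Δ₀ = 0 kJ/mol.
Low-spin t₂g⁵ eg⁰ gives -2.0Δ₀ = -588 kJ/mol, but forming 2 extra pairs costs 2P = 492 kJ/mol, so E(LS) = -588 + 492 = -96 kJ/mol.
Thus E(LS) − E(HS) = -96 kJ/mol.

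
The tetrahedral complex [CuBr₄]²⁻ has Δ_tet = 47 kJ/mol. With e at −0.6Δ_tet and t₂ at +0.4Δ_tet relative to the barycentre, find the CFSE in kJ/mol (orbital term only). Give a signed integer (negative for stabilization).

Each Br⁻ contributes -1; 4 × (-1) = -4. With overall charge -2, Cu is in the +2 oxidation state.
Cu²⁺: group 11, so d-count = 11 − 2 = 9.
Tetrahedral fields are weak (Δₜ ≈ 4/9 Δₒ), so electrons fill high-spin.
The d⁹ electrons fill as e⁴ t₂⁵.
CFSE(orbital) = 4×(-0.6Δ_tet) + 5×(0.4Δ_tet) = -0.4Δ_tet; with Δ_tet = 47 kJ/mol that is -19 kJ/mol.

-19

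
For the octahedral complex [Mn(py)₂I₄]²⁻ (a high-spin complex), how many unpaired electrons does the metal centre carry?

Ligand charges: 2×(+0) from py and 4×(-1) from I⁻ sum to -4; with overall charge -2, Mn is +2.
Mn²⁺: group 7, so d-count = 7 − 2 = 5.
Configuration: t₂g³ eg², giving 5 unpaired electrons.

5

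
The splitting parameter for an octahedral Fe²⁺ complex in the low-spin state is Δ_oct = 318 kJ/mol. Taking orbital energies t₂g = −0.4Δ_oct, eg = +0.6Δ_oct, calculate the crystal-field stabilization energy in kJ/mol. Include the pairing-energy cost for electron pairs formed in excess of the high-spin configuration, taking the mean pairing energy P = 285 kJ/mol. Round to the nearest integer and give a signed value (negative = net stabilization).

Fe²⁺: group 8, so d-count = 8 − 2 = 6.
The d⁶ electrons fill as t₂g⁶ eg⁰.
CFSE(orbital) = 6×(-0.4Δ_oct) + 0×(0.6Δ_oct) = -2.4Δ_oct; with Δ_oct = 318 kJ/mol that is -763 kJ/mol.
High-spin d⁶ would be t₂g⁴ eg² with 1 pair; low-spin has 3, so 2 excess pairs cost +2P = +570 kJ/mol.
Combining: -763 + 570 = -193 kJ/mol.

-193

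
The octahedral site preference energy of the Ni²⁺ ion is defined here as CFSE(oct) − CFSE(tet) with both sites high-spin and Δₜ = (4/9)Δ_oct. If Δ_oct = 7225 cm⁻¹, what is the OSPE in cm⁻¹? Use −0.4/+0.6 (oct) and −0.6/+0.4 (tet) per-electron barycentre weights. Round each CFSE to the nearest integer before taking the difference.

-6101

Ni is in group 10, so Ni²⁺ is d⁸ (10 − 2 = 8).
Octahedral (high-spin): t2g^6 e_g^2, CFSE = 6(−0.4) + 2(+0.6) = -1.2Δ_oct = -1.2 × 7225 = -8670 cm⁻¹.
In a tetrahedral site the filling is e^4 t2^4: CFSE(tet) = -0.8Δₜ = -0.8 × (4/9)(7225) = -2569 cm⁻¹.
OSPE = -8670 − (-2569) = -6101 cm⁻¹.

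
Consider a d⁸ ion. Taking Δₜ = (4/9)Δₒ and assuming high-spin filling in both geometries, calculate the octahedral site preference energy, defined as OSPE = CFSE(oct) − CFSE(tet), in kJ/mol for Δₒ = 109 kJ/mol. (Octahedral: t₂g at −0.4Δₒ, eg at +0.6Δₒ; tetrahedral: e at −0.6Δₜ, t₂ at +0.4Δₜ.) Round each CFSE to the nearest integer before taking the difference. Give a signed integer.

-92

Octahedral (high-spin): t2g^6 e_g^2, CFSE = 6(−0.4) + 2(+0.6) = -1.2Δₒ = -1.2 × 109 = -131 kJ/mol.
Tetrahedral: e^4 t2^4, CFSE = 4(−0.6) + 4(+0.4) = -0.8Δₜ = -0.8 × (4/9) × 109 = -39 kJ/mol.
OSPE = -131 − (-39) = -92 kJ/mol.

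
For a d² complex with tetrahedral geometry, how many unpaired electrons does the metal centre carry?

2

Tetrahedral splitting is small, so the complex is high-spin.
Configuration: e² t₂⁰, giving 2 unpaired electrons.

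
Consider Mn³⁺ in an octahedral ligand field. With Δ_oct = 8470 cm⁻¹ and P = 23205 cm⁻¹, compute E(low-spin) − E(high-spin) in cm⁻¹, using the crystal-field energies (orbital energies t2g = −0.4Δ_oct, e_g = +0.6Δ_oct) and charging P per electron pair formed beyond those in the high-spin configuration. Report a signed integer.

Mn is in group 7, so Mn³⁺ is d⁴ (7 − 3 = 4).
High-spin: t2g^3 e_g^1, CFSE = -0.6Δ_oct = -5082 cm⁻¹.
Low-spin t2g^4 e_g^0 gives -1.6Δ_oct = -13552 cm⁻¹, but forming 1 extra pair costs 1P = 23205 cm⁻¹, so E(LS) = -13552 + 23205 = 9653 cm⁻¹.
Thus E(LS) − E(HS) = 14735 cm⁻¹.

14735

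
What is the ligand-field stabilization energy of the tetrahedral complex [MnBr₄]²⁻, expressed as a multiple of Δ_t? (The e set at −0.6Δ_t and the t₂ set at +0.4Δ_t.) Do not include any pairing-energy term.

0.0 Δ_t

Each Br⁻ contributes -1; 4 × (-1) = -4. With overall charge -2, Mn is in the +2 oxidation state.
Group 7 minus oxidation state +2 gives a d⁵ configuration for Mn²⁺.
With tetrahedral geometry the complex is necessarily high-spin.
Configuration: e² t₂³.
CFSE = 2(-0.6Δ_t) + 3(0.4Δ_t) = -1.2Δ_t + 1.2Δ_t = 0.0Δ_t.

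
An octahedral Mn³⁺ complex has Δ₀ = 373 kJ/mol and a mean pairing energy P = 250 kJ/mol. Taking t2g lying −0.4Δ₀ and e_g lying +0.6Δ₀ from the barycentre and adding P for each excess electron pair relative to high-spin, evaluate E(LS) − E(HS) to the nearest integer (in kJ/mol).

-123

Mn sits in group 7; removing 3 electrons leaves Mn³⁺ with 7 − 3 = 4 d electrons.
High-spin: t2g^3 e_g^1, CFSE = -0.6Δ₀ = -224 kJ/mol.
For low-spin the configuration is t2g^4 e_g^0: orbital energy -1.6 × 373 = -597 kJ/mol, and 1 additional pair relative to high-spin adds 250 kJ/mol, giving -347 kJ/mol.
Thus E(LS) − E(HS) = -123 kJ/mol.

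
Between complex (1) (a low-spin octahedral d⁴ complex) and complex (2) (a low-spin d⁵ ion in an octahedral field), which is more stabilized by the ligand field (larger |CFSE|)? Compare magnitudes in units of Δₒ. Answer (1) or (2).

(1): t2g^4 e_g^0, CFSE = -1.6Δₒ.
(2): t₂g⁵ eg⁰, CFSE = -2.0Δₒ.
So (2) has the larger |CFSE|.

(2)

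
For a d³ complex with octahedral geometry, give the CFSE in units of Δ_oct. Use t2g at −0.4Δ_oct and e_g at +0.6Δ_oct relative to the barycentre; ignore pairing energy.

Configuration: t2g^3 e_g^0.
CFSE = 3(-0.4Δ_oct) + 0(0.6Δ_oct) = -1.2Δ_oct + 0.0Δ_oct = -1.2Δ_oct.

-1.2 Δ_oct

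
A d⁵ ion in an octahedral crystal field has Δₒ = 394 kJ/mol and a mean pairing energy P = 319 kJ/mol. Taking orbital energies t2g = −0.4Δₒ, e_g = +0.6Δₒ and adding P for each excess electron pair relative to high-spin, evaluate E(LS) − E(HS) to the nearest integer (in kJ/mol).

In the high-spin limit (t2g^3 e_g^2) the orbital term is 0.0Δₒ = 0 kJ/mol, with no excess pairing.
Low-spin t2g^5 e_g^0 gives -2.0Δₒ = -788 kJ/mol, but forming 2 extra pairs costs 2P = 638 kJ/mol, so E(LS) = -788 + 638 = -150 kJ/mol.
E(LS) − E(HS) = -150 − (0) = -150 kJ/mol.

-150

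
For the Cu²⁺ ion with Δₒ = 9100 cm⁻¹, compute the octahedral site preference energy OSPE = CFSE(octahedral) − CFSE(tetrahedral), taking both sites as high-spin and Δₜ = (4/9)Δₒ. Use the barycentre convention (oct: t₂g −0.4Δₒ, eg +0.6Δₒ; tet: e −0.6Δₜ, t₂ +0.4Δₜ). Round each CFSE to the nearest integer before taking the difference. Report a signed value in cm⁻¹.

-3842

Cu sits in group 11; removing 2 electrons leaves Cu²⁺ with 11 − 2 = 9 d electrons.
In an octahedral site d⁹ (HS) is t2g^6 e_g^3, giving CFSE(oct) = -0.6Δₒ = -5460 cm⁻¹.
Tetrahedral: e^4 t2^5, CFSE = 4(−0.6) + 5(+0.4) = -0.4Δₜ = -0.4 × (4/9) × 9100 = -1618 cm⁻¹.
OSPE = -5460 − (-1618) = -3842 cm⁻¹.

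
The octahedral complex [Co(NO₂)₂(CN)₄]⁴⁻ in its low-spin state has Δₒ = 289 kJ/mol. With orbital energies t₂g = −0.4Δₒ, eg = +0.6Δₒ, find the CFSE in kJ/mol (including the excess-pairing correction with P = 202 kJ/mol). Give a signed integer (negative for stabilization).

Ligand charges: 2×(-1) from NO₂⁻ and 4×(-1) from CN⁻ sum to -6; with overall charge -4, Co is +2.
Co is in group 9, so Co²⁺ is d⁷ (9 − 2 = 7).
Configuration: t₂g⁶ eg¹.
Orbital CFSE = 6(-0.4) + 1(0.6) = -1.8Δₒ = -1.8 × 289 = -520 kJ/mol.
Relative to high-spin t₂g⁵ eg² (2 paired), the low-spin configuration has 1 additional pair, contributing +1 × 202 = +202 kJ/mol.
Combining: -520 + 202 = -318 kJ/mol.

-318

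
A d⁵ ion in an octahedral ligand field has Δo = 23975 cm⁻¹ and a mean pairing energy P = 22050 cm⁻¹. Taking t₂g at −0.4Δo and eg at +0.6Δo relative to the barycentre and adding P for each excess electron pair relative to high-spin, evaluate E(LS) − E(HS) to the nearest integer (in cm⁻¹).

-3850

High-spin d⁵ fills as t₂g³ eg² with CFSE 3(−0.4) + 2(+0.6) = 0.0Δo = 0 cm⁻¹.
For low-spin the configuration is t₂g⁵ eg⁰: orbital energy -2.0 × 23975 = -47950 cm⁻¹, and 2 additional pairs relative to high-spin add 44100 cm⁻¹, giving -3850 cm⁻¹.
Thus E(LS) − E(HS) = -3850 cm⁻¹.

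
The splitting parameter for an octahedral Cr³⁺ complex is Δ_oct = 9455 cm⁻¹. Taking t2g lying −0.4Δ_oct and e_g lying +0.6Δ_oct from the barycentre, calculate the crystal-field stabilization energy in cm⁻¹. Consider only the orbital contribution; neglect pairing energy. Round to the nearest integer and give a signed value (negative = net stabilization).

-11346

Group 6 minus oxidation state +3 gives a d³ configuration for Cr³⁺.
For octahedral d³ the high- and low-spin configurations coincide.
Electron filling gives t2g^3 e_g^0.
The orbital stabilization is -1.2Δ_oct = -1.2 × 9455 = -11346 cm⁻¹.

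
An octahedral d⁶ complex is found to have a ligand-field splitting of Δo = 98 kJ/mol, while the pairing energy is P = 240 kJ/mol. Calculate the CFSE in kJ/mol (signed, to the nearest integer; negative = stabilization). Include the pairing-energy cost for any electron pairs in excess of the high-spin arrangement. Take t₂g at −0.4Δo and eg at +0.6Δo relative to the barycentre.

With Δo < P the complex is high-spin.
Filling d⁶ accordingly: t₂g⁴ eg².
Orbital CFSE = -0.4Δo = -0.4 × 98 = -39 kJ/mol.
High-spin has no excess pairs, so no pairing correction applies.

-39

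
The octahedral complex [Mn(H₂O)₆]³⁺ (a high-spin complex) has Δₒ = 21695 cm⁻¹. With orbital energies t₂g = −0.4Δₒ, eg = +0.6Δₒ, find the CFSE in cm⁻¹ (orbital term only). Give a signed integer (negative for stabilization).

H₂O is neutral, so the +3 overall charge sits on Mn: oxidation state +3.
Mn sits in group 7; removing 3 electrons leaves Mn³⁺ with 7 − 3 = 4 d electrons.
The d⁴ electrons fill as t₂g³ eg¹.
The orbital stabilization is -0.6Δₒ = -0.6 × 21695 = -13017 cm⁻¹.

-13017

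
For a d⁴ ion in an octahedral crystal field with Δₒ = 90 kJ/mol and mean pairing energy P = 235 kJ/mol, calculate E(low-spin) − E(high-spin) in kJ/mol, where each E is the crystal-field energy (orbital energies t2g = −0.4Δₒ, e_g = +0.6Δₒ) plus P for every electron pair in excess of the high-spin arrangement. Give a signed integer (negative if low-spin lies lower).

145

High-spin d⁴ fills as t2g^3 e_g^1 with CFSE 3(−0.4) + 1(+0.6) = -0.6Δₒ = -54 kJ/mol.
For low-spin the configuration is t2g^4 e_g^0: orbital energy -1.6 × 90 = -144 kJ/mol, and 1 additional pair relative to high-spin adds 235 kJ/mol, giving 91 kJ/mol.
Thus E(LS) − E(HS) = 145 kJ/mol.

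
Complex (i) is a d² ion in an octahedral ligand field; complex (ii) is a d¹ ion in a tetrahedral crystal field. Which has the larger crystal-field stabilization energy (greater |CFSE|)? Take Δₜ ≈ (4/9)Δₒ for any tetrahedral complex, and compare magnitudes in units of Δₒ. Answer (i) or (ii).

(i)

(i): t₂g² eg⁰, CFSE = -0.8Δₒ.
(ii): Tetrahedral fields are weak (Δₜ ≈ 4/9 Δₒ), so electrons fill high-spin; e^1 t2^0, CFSE = -0.6Δₜ ≈ -0.27Δₒ.
So (i) has the larger |CFSE|.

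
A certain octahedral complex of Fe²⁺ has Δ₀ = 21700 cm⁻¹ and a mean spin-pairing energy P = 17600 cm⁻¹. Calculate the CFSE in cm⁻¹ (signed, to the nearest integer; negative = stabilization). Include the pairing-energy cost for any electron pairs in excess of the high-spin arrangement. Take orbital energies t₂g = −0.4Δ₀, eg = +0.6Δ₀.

Fe²⁺: group 8, so d-count = 8 − 2 = 6.
Since Δ₀ = 21700 cm⁻¹ > P = 17600 cm⁻¹, the complex adopts the low-spin configuration.
Configuration: t₂g⁶ eg⁰.
Orbital CFSE = -2.4Δ₀ = -2.4 × 21700 = -52080 cm⁻¹.
Excess pairs vs high-spin: 3 − 1 = 2; pairing cost = +35200 cm⁻¹.
Net CFSE = -52080 + 35200 = -16880 cm⁻¹.

-16880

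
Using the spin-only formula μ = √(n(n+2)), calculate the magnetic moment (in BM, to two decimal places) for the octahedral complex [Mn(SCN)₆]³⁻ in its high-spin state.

Each SCN⁻ contributes -1; 6 × (-1) = -6. With overall charge -3, Mn is in the +3 oxidation state.
Mn sits in group 7; removing 3 electrons leaves Mn³⁺ with 7 − 3 = 4 d electrons.
Configuration: t₂g³ eg¹ → 4 unpaired electrons.
μ(spin-only) = √[4(4+2)] = √24 ≈ 4.90 BM.

4.90 BM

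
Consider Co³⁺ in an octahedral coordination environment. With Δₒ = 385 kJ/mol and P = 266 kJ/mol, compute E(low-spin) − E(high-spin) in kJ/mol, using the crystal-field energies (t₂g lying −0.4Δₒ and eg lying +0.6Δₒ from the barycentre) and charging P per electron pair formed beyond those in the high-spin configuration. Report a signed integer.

Co is in group 9, so Co³⁺ is d⁶ (9 − 3 = 6).
High-spin: t₂g⁴ eg², CFSE = -0.4Δₒ = -154 kJ/mol.
Low-spin t₂g⁶ eg⁰ gives -2.4Δₒ = -924 kJ/mol, but forming 2 extra pairs costs 2P = 532 kJ/mol, so E(LS) = -924 + 532 = -392 kJ/mol.
E(LS) − E(HS) = -392 − (-154) = -238 kJ/mol.

-238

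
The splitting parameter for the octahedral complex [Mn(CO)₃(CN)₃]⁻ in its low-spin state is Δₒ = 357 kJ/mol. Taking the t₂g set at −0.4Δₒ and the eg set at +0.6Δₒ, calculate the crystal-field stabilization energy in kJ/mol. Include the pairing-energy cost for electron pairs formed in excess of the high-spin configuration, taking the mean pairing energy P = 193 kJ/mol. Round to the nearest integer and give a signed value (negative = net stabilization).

Ligand charges: 3×(+0) from CO and 3×(-1) from CN⁻ sum to -3; with overall charge -1, Mn is +2.
Mn sits in group 7; removing 2 electrons leaves Mn²⁺ with 7 − 2 = 5 d electrons.
Electron filling gives t₂g⁵ eg⁰.
Orbital CFSE = 5(-0.4) + 0(0.6) = -2.0Δₒ = -2.0 × 357 = -714 kJ/mol.
Relative to high-spin t₂g³ eg² (0 paired), the low-spin configuration has 2 additional pairs, contributing +2 × 193 = +386 kJ/mol.
Overall CFSE = -714 + 386 = -328 kJ/mol.

-328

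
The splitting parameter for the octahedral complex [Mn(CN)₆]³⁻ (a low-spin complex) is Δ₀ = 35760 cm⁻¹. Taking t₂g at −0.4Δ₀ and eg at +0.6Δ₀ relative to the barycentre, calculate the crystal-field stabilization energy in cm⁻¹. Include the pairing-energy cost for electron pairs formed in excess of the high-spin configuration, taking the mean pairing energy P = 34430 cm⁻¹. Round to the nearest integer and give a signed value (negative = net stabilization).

Each CN⁻ contributes -1; 6 × (-1) = -6. With overall charge -3, Mn is in the +3 oxidation state.
Mn sits in group 7; removing 3 electrons leaves Mn³⁺ with 7 − 3 = 4 d electrons.
Electron filling gives t₂g⁴ eg⁰.
CFSE(orbital) = 4×(-0.4Δ₀) + 0×(0.6Δ₀) = -1.6Δ₀; with Δ₀ = 35760 cm⁻¹ that is -57216 cm⁻¹.
High-spin d⁴ would be t₂g³ eg¹ with 0 pairs; low-spin has 1, so 1 excess pair costs +1P = +34430 cm⁻¹.
Combining: -57216 + 34430 = -22786 cm⁻¹.

-22786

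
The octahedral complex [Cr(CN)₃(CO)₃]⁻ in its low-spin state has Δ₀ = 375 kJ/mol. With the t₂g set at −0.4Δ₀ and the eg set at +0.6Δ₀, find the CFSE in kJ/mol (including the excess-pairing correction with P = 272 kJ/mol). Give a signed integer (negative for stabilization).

Ligand charges: 3×(-1) from CN⁻ and 3×(+0) from CO sum to -3; with overall charge -1, Cr is +2.
Cr is in group 6, so Cr²⁺ is d⁴ (6 − 2 = 4).
Electron filling gives t₂g⁴ eg⁰.
Orbital CFSE = 4(-0.4) + 0(0.6) = -1.6Δ₀ = -1.6 × 375 = -600 kJ/mol.
Relative to high-spin t₂g³ eg¹ (0 paired), the low-spin configuration has 1 additional pair, contributing +1 × 272 = +272 kJ/mol.
Overall CFSE = -600 + 272 = -328 kJ/mol.

-328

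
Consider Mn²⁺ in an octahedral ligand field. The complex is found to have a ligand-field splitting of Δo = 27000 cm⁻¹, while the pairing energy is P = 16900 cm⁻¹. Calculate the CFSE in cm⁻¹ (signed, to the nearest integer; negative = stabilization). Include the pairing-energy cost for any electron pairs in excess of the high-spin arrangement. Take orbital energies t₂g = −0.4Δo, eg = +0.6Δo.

-20200

Mn²⁺: group 7, so d-count = 7 − 2 = 5.
Δo > P, so pairing is preferred: the ground state is low-spin.
Configuration: t₂g⁵ eg⁰.
Orbital CFSE = -2.0Δo = -2.0 × 27000 = -54000 cm⁻¹.
Excess pairs vs high-spin: 2 − 0 = 2; pairing cost = +33800 cm⁻¹.
Net CFSE = -54000 + 33800 = -20200 cm⁻¹.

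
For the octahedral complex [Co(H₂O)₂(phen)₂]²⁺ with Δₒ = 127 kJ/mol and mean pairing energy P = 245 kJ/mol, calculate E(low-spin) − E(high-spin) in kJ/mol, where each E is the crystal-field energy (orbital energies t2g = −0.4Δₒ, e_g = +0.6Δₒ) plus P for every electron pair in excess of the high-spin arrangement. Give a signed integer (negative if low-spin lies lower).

118

Ligand charges: 2×(+0) from H₂O and 2×(+0) from phen sum to +0; with overall charge +2, Co is +2.
Co sits in group 9; removing 2 electrons leaves Co²⁺ with 9 − 2 = 7 d electrons.
High-spin d⁷ fills as t2g^5 e_g^2 with CFSE 5(−0.4) + 2(+0.6) = -0.8Δₒ = -102 kJ/mol.
Low-spin t2g^6 e_g^1 gives -1.8Δₒ = -229 kJ/mol, but forming 1 extra pair costs 1P = 245 kJ/mol, so E(LS) = -229 + 245 = 16 kJ/mol.
E(LS) − E(HS) = 16 − (-102) = 118 kJ/mol.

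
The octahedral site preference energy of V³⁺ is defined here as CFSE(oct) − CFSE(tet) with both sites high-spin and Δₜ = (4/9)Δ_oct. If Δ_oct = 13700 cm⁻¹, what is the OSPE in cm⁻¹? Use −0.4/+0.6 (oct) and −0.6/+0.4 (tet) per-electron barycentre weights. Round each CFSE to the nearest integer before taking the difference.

V³⁺: group 5, so d-count = 5 − 3 = 2.
In an octahedral site d² (HS) is t2g^2 e_g^0, giving CFSE(oct) = -0.8Δ_oct = -10960 cm⁻¹.
In a tetrahedral site the filling is e^2 t2^0: CFSE(tet) = -1.2Δₜ = -1.2 × (4/9)(13700) = -7307 cm⁻¹.
Subtracting, OSPE = -10960 − (-7307) = -3653 cm⁻¹.

-3653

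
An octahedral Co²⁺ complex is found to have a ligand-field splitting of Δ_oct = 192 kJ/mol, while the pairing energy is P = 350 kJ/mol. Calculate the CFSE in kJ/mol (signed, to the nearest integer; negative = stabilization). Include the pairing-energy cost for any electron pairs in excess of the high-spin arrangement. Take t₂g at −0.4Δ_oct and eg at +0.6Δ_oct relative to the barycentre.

-154

Co²⁺: group 9, so d-count = 9 − 2 = 7.
Here Δ_oct < P (192 < 350), so the high-spin state is favoured.
Configuration: t₂g⁵ eg².
Orbital CFSE = -0.8Δ_oct = -0.8 × 192 = -154 kJ/mol.
High-spin has no excess pairs, so no pairing correction applies.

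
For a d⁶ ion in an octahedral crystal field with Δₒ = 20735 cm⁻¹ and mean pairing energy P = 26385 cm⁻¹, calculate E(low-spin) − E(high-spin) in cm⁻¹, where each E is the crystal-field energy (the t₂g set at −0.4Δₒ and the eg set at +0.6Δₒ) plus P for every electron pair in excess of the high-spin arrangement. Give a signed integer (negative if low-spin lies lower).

11300

High-spin: t₂g⁴ eg², CFSE = -0.4Δₒ = -8294 cm⁻¹.
For low-spin the configuration is t₂g⁶ eg⁰: orbital energy -2.4 × 20735 = -49764 cm⁻¹, and 2 additional pairs relative to high-spin add 52770 cm⁻¹, giving 3006 cm⁻¹.
Thus E(LS) − E(HS) = 11300 cm⁻¹.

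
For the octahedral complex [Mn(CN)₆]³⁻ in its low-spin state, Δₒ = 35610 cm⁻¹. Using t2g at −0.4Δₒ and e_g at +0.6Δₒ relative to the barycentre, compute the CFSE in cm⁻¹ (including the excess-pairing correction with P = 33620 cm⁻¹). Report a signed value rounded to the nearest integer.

-23356

Each CN⁻ contributes -1; 6 × (-1) = -6. With overall charge -3, Mn is in the +3 oxidation state.
Mn sits in group 7; removing 3 electrons leaves Mn³⁺ with 7 − 3 = 4 d electrons.
Configuration: t2g^4 e_g^0.
The orbital stabilization is -1.6Δₒ = -1.6 × 35610 = -56976 cm⁻¹.
Pairing penalty: 1 pair vs 0 in the high-spin reference → 1 extra × P = 33620 cm⁻¹.
Overall CFSE = -56976 + 33620 = -23356 cm⁻¹.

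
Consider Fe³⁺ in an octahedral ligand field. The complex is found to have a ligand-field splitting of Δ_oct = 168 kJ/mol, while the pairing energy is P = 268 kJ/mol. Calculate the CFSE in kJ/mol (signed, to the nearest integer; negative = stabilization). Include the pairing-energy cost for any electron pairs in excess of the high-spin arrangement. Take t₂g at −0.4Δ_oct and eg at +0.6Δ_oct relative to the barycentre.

0

Fe sits in group 8; removing 3 electrons leaves Fe³⁺ with 8 − 3 = 5 d electrons.
With Δ_oct < P the complex is high-spin.
Configuration: t₂g³ eg².
Orbital CFSE = 0.0Δ_oct = 0.0 × 168 = 0 kJ/mol.
High-spin has no excess pairs, so no pairing correction applies.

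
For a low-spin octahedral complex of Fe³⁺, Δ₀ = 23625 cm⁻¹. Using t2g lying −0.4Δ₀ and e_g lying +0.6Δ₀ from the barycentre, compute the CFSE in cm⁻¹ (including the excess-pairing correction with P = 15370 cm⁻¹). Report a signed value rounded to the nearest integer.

Fe sits in group 8; removing 3 electrons leaves Fe³⁺ with 8 − 3 = 5 d electrons.
Configuration: t2g^5 e_g^0.
The orbital stabilization is -2.0Δ₀ = -2.0 × 23625 = -47250 cm⁻¹.
High-spin d⁵ would be t2g^3 e_g^2 with 0 pairs; low-spin has 2, so 2 excess pairs cost +2P = +30740 cm⁻¹.
Overall CFSE = -47250 + 30740 = -16510 cm⁻¹.

-16510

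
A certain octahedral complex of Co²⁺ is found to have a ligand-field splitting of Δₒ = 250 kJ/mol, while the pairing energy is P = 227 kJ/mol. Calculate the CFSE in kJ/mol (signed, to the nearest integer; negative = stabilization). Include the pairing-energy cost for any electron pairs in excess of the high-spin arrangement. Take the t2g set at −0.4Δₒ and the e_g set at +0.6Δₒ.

-223

Co sits in group 9; removing 2 electrons leaves Co²⁺ with 9 − 2 = 7 d electrons.
Here Δₒ > P (250 > 227), so the low-spin state is favoured.
Configuration: t2g^6 e_g^1.
Orbital CFSE = -1.8Δₒ = -1.8 × 250 = -450 kJ/mol.
Excess pairs vs high-spin: 3 − 2 = 1; pairing cost = +227 kJ/mol.
Net CFSE = -450 + 227 = -223 kJ/mol.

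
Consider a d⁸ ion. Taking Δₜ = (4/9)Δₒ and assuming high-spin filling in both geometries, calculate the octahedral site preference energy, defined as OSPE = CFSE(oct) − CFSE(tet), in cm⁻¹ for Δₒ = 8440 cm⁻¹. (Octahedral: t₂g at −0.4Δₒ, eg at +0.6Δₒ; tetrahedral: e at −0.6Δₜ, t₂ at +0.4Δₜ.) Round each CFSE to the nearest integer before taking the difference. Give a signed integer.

-7127

Octahedral (high-spin): t2g^6 e_g^2, CFSE = 6(−0.4) + 2(+0.6) = -1.2Δₒ = -1.2 × 8440 = -10128 cm⁻¹.
Tetrahedral e^4 t2^4 gives -0.8Δₜ = -0.8 × (4/9) × 8440 = -3001 cm⁻¹.
Subtracting, OSPE = -10128 − (-3001) = -7127 cm⁻¹.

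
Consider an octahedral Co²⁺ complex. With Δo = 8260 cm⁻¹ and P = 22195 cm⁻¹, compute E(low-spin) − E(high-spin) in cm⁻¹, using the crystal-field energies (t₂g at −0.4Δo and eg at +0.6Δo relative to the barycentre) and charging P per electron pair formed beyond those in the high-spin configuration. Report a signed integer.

13935

Group 9 minus oxidation state +2 gives a d⁷ configuration for Co²⁺.
In the high-spin limit (t₂g⁵ eg²) the orbital term is -0.8Δo = -6608 cm⁻¹, with no excess pairing.
For low-spin the configuration is t₂g⁶ eg¹: orbital energy -1.8 × 8260 = -14868 cm⁻¹, and 1 additional pair relative to high-spin adds 22195 cm⁻¹, giving 7327 cm⁻¹.
Thus E(LS) − E(HS) = 13935 cm⁻¹.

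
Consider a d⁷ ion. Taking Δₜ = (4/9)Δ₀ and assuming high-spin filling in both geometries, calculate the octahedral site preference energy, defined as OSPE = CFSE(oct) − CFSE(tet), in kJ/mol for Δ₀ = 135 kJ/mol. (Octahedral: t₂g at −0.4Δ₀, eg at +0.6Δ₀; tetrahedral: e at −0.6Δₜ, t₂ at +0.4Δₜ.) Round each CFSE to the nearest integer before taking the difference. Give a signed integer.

Octahedral high-spin t₂g⁵ eg²: CFSE = -0.8 × 135 = -108 kJ/mol.
Tetrahedral e⁴ t₂³ gives -1.2Δₜ = -1.2 × (4/9) × 135 = -72 kJ/mol.
OSPE = -108 − (-72) = -36 kJ/mol.

-36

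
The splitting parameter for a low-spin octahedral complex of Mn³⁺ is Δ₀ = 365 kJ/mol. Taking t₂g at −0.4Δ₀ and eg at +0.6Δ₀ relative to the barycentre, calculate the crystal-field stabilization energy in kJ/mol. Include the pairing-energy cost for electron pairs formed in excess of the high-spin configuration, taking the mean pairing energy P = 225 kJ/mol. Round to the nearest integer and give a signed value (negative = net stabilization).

-359

Mn sits in group 7; removing 3 electrons leaves Mn³⁺ with 7 − 3 = 4 d electrons.
Electron filling gives t₂g⁴ eg⁰.
Orbital CFSE = 4(-0.4) + 0(0.6) = -1.6Δ₀ = -1.6 × 365 = -584 kJ/mol.
High-spin d⁴ would be t₂g³ eg¹ with 0 pairs; low-spin has 1, so 1 excess pair costs +1P = +225 kJ/mol.
Combining: -584 + 225 = -359 kJ/mol.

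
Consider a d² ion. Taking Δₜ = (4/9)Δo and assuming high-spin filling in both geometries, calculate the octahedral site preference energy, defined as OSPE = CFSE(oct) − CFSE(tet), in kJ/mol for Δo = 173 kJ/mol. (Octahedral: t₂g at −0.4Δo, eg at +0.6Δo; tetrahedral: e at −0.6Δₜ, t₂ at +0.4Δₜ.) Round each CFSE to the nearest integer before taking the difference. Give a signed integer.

-46

In an octahedral site d² (HS) is t2g^2 e_g^0, giving CFSE(oct) = -0.8Δo = -138 kJ/mol.
Tetrahedral: e^2 t2^0, CFSE = 2(−0.6) + 0(+0.4) = -1.2Δₜ = -1.2 × (4/9) × 173 = -92 kJ/mol.
OSPE = -138 − (-92) = -46 kJ/mol.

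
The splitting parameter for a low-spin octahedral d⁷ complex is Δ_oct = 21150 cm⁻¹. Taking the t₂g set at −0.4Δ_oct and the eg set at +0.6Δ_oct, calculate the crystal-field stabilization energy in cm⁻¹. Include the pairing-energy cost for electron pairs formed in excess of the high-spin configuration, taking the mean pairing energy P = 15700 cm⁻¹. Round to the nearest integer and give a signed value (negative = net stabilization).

The d⁷ electrons fill as t₂g⁶ eg¹.
Orbital CFSE = 6(-0.4) + 1(0.6) = -1.8Δ_oct = -1.8 × 21150 = -38070 cm⁻¹.
Relative to high-spin t₂g⁵ eg² (2 paired), the low-spin configuration has 1 additional pair, contributing +1 × 15700 = +15700 cm⁻¹.
Net CFSE = -38070 + 15700 = -22370 cm⁻¹.

-22370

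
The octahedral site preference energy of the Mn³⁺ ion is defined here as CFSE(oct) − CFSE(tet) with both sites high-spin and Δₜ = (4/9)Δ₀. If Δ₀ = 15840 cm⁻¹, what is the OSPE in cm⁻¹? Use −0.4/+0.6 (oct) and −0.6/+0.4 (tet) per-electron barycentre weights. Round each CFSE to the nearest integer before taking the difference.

Mn sits in group 7; removing 3 electrons leaves Mn³⁺ with 7 − 3 = 4 d electrons.
Octahedral (high-spin): t2g^3 e_g^1, CFSE = 3(−0.4) + 1(+0.6) = -0.6Δ₀ = -0.6 × 15840 = -9504 cm⁻¹.
Tetrahedral: e^2 t2^2, CFSE = 2(−0.6) + 2(+0.4) = -0.4Δₜ = -0.4 × (4/9) × 15840 = -2816 cm⁻¹.
OSPE = CFSE(oct) − CFSE(tet) = -9504 − (-2816) = -6688 cm⁻¹.

-6688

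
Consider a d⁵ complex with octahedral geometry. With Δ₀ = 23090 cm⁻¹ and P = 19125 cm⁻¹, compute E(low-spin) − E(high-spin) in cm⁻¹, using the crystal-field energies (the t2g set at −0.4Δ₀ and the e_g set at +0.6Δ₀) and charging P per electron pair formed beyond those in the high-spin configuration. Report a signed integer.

In the high-spin limit (t2g^3 e_g^2) the orbital term is 0.0Δ₀ = 0 cm⁻¹, with no excess pairing.
Low-spin: t2g^5 e_g^0, orbital CFSE = -2.0Δ₀ = -46180 cm⁻¹; plus 2 excess pairs × P = +38250 cm⁻¹; total -7930 cm⁻¹.
Thus E(LS) − E(HS) = -7930 cm⁻¹.

-7930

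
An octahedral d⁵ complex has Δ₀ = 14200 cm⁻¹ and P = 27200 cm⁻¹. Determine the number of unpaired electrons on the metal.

Δ₀ < P, so pairing is avoided: the ground state is high-spin.
Filling d⁵ accordingly: t₂g³ eg².
Unpaired electrons: 5.

5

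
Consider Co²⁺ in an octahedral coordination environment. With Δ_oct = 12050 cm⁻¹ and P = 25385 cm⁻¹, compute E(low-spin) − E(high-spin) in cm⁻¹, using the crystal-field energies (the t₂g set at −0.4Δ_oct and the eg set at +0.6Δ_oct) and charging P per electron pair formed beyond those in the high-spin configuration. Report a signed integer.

13335

Co²⁺: group 9, so d-count = 9 − 2 = 7.
In the high-spin limit (t₂g⁵ eg²) the orbital term is -0.8Δ_oct = -9640 cm⁻¹, with no excess pairing.
For low-spin the configuration is t₂g⁶ eg¹: orbital energy -1.8 × 12050 = -21690 cm⁻¹, and 1 additional pair relative to high-spin adds 25385 cm⁻¹, giving 3695 cm⁻¹.
E(LS) − E(HS) = 3695 − (-9640) = 13335 cm⁻¹.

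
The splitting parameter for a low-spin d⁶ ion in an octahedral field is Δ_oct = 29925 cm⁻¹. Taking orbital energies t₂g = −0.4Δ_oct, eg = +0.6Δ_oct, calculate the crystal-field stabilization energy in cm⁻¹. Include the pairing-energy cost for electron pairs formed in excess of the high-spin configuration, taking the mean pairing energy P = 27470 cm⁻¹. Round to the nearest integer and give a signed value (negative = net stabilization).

-16880

Electron filling gives t₂g⁶ eg⁰.
CFSE(orbital) = 6×(-0.4Δ_oct) + 0×(0.6Δ_oct) = -2.4Δ_oct; with Δ_oct = 29925 cm⁻¹ that is -71820 cm⁻¹.
Relative to high-spin t₂g⁴ eg² (1 paired), the low-spin configuration has 2 additional pairs, contributing +2 × 27470 = +54940 cm⁻¹.
Net CFSE = -71820 + 54940 = -16880 cm⁻¹.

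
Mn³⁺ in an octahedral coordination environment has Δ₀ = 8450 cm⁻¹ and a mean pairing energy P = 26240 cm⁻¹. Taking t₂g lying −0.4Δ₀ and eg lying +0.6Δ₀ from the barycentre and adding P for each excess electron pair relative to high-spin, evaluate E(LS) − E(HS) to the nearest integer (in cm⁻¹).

17790

Mn sits in group 7; removing 3 electrons leaves Mn³⁺ with 7 − 3 = 4 d electrons.
High-spin: t₂g³ eg¹, CFSE = -0.6Δ₀ = -5070 cm⁻¹.
Low-spin: t₂g⁴ eg⁰, orbital CFSE = -1.6Δ₀ = -13520 cm⁻¹; plus 1 excess pair × P = +26240 cm⁻¹; total 12720 cm⁻¹.
The difference is 12720 − (-5070) = 17790 cm⁻¹, so high-spin lies lower.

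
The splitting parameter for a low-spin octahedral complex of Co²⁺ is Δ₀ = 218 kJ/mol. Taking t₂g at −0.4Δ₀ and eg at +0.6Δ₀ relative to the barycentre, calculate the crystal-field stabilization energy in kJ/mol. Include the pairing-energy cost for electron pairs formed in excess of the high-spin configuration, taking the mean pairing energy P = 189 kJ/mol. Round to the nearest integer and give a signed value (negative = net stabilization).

-203

Co sits in group 9; removing 2 electrons leaves Co²⁺ with 9 − 2 = 7 d electrons.
Configuration: t₂g⁶ eg¹.
The orbital stabilization is -1.8Δ₀ = -1.8 × 218 = -392 kJ/mol.
Relative to high-spin t₂g⁵ eg² (2 paired), the low-spin configuration has 1 additional pair, contributing +1 × 189 = +189 kJ/mol.
Combining: -392 + 189 = -203 kJ/mol.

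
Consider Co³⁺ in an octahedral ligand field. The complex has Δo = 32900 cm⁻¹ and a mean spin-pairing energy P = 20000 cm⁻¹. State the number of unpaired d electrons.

Group 9 minus oxidation state +3 gives a d⁶ configuration for Co³⁺.
Here Δo > P (32900 > 20000), so the low-spin state is favoured.
Configuration: t₂g⁶ eg⁰.
Unpaired electrons: 0.

0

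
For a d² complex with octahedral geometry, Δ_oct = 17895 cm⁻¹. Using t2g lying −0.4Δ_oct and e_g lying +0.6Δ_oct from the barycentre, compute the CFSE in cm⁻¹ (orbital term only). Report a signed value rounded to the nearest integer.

Electron filling gives t2g^2 e_g^0.
CFSE(orbital) = 2×(-0.4Δ_oct) + 0×(0.6Δ_oct) = -0.8Δ_oct; with Δ_oct = 17895 cm⁻¹ that is -14316 cm⁻¹.

-14316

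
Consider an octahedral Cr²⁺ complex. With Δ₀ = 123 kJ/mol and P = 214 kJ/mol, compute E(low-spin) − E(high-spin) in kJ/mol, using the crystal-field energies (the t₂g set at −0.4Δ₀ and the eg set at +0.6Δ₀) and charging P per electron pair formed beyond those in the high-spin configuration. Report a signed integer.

91

Cr²⁺: group 6, so d-count = 6 − 2 = 4.
High-spin d⁴ fills as t₂g³ eg¹ with CFSE 3(−0.4) + 1(+0.6) = -0.6Δ₀ = -74 kJ/mol.
For low-spin the configuration is t₂g⁴ eg⁰: orbital energy -1.6 × 123 = -197 kJ/mol, and 1 additional pair relative to high-spin adds 214 kJ/mol, giving 17 kJ/mol.
E(LS) − E(HS) = 17 − (-74) = 91 kJ/mol.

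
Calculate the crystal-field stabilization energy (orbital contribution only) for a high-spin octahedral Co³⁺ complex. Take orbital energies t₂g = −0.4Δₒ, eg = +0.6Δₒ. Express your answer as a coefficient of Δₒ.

Group 9 minus oxidation state +3 gives a d⁶ configuration for Co³⁺.
Configuration: t₂g⁴ eg².
CFSE = 4(-0.4Δₒ) + 2(0.6Δₒ) = -1.6Δₒ + 1.2Δₒ = -0.4Δₒ.

-0.4 Δₒ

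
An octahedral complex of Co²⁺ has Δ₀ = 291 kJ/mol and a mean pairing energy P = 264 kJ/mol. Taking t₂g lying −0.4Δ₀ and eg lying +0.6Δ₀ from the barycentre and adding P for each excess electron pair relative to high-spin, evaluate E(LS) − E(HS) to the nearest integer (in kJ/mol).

-27

Group 9 minus oxidation state +2 gives a d⁷ configuration for Co²⁺.
High-spin d⁷ fills as t₂g⁵ eg² with CFSE 5(−0.4) + 2(+0.6) = -0.8Δ₀ = -233 kJ/mol.
Low-spin t₂g⁶ eg¹ gives -1.8Δ₀ = -524 kJ/mol, but forming 1 extra pair costs 1P = 264 kJ/mol, so E(LS) = -524 + 264 = -260 kJ/mol.
E(LS) − E(HS) = -260 − (-233) = -27 kJ/mol.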